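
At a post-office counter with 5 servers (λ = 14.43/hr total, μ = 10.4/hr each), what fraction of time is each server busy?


ρ = λ/(cμ) = 14.43/(5·10.4) = 14.43/52.00 = 0.2775

Final: 0.2775


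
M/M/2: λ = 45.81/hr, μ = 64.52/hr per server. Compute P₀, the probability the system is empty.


a = λ/μ = 45.81/64.52 = 0.7100; ρ = a/c = 0.3550
Σ_{k=0}^{1} a^k/k! (terms k=0..1) = 1.00000 + 0.71001 = 1.71001
Tail: a^2/(2!(1−ρ)) = 0.50412/(2·0.6450) = 0.39079
P₀ = 1/(1.71001 + 0.39079) = 1/2.10080 = 0.476008

Final: 0.476008


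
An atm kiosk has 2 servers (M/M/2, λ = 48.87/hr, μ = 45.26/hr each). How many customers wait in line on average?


a = λ/μ = 1.0798; ρ = a/2 = 0.5399
P₀ = 0.298802
Lq = P₀·a^c·ρ / (c!·(1−ρ)²) = 0.298802·1.16588·0.5399/(2·0.21171)
= 0.44419

Final: 0.44419


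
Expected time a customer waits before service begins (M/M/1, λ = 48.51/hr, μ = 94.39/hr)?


ρ = 48.51/94.39 = 0.5139
Wq = ρ/(μ−λ) = 0.5139/(94.39 − 48.51) = 0.5139/45.88 = 0.01120 hr

Final: 0.01120 hr


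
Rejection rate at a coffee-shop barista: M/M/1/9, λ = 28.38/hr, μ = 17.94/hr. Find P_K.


ρ = λ/μ = 28.38/17.94 = 1.5819
P_K = (1−ρ)ρ^K/(1−ρ^(K+1)) = (-0.5819·62.045398)/(1 − 98.152084)
= -36.106686/-97.152084 = 0.371651

Final: 0.371651


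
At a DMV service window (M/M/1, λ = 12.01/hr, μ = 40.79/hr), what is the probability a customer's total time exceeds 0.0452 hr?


W ~ Exponential(μ−λ) for M/M/1.
μ − λ = 40.79 − 12.01 = 28.7800
P(W > t) = e^{−(μ−λ)t} = e^{−1.3009} = 0.272299

Final: 0.272299


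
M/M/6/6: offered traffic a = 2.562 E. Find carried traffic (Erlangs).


B(6,2.562) = 0.030795 (Erlang-B)
Carried load = a(1 − B) = 2.562·(1 − 0.030795) = 2.562·0.969205 = 2.4831 E

Final: 2.4831 Erlangs


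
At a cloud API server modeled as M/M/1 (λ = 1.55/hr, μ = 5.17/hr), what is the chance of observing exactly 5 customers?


ρ = 1.55/5.17 = 0.2998
P_n = (1−ρ)·ρ^n = (1 − 0.2998)·0.2998^5 = 0.7002·0.002422 = 0.001696

Final: 0.001696


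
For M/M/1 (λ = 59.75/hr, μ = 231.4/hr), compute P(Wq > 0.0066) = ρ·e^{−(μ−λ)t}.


ρ = 59.75/231.4 = 0.2582
P(Wq > t) = ρ·e^{−(μ−λ)t} = 0.2582·e^{−1.1329}
= 0.2582·0.322101 = 0.083170

Final: 0.083170


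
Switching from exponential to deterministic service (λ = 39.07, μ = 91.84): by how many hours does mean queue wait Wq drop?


ρ = 39.07/91.84 = 0.4254
Wq(M/M/1) = ρ/(μ−λ) = 0.4254/52.77 = 0.008062 hr
Wq(M/D/1) = ρ/(2(μ−λ)) = 0.004031 hr
Savings = 0.008062 − 0.004031 = 0.004031 hr

Final: 0.004031 hr


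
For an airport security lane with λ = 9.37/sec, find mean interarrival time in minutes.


Mean interarrival time = 1/λ = 1/9.37 second = 0.10672 second
In minutes: 0.10672 × 0.0166667 = 0.001779 min

Final: 0.001779 min


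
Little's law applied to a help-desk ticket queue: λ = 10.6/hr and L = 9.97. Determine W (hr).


W = L/λ = 9.97/10.6 = 0.9406 hr

Final: 0.9406 hr


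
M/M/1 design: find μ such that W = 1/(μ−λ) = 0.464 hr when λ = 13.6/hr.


W = 1/(μ−λ) ⇒ μ − λ = 1/W = 1/0.464 = 2.1552
μ = λ + 1/W = 13.6 + 2.1552 = 15.7552 per hr

Final: 15.7552 /hr


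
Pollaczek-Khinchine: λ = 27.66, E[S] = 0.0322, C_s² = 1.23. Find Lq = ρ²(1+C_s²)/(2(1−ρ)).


ρ = λ·E[S] = 27.66·0.0322 = 0.8907
Lq = ρ²(1+C_s²)/(2(1−ρ)) = 0.7933·(1+1.23)/(2·0.1093)
= 0.7933·2.2300/0.2187 = 8.08873

Final: 8.08873


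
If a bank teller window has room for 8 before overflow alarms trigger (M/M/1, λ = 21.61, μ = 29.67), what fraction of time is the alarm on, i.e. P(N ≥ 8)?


ρ = 21.61/29.67 = 0.7283
P(N ≥ n) = ρ^n = 0.7283^8 = 0.079195

Final: 0.079195


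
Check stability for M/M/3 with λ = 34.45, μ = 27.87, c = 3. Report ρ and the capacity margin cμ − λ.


Total capacity cμ = 3·27.87 = 83.61/hr
ρ = λ/(cμ) = 34.45/83.61 = 0.4120
Stable ⇔ ρ < 1: YES
Spare capacity = cμ − λ = 83.61 − 34.45 = 49.16/hr

Final: ρ = 0.4120; stable; margin = 49.16/hr


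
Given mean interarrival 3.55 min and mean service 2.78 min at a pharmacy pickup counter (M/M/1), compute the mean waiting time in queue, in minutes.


λ = 60/3.55 = 16.9014 /hr
μ = 60/2.78 = 21.5827 /hr
ρ = λ/μ = 16.9014/21.5827 = 0.7831
Wq = ρ/(μ−λ) = 0.7831/(21.5827−16.9014) = 0.16728 hr
In minutes: 0.16728·60 = 10.037 min

Final: 10.037 min


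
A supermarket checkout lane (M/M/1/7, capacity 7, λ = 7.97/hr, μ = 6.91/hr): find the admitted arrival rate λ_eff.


ρ = 1.1534; P_K = (1−ρ)ρ^7/(1−ρ^8) = 0.195377
λ_eff = λ(1 − P_K) = 7.97·(1 − 0.195377) = 7.97·0.804623 = 6.4128 /hr

Final: 6.4128 /hr


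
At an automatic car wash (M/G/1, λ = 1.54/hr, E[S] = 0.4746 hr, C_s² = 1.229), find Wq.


ρ = λ·E[S] = 1.54·0.4746 = 0.7309
E[S²] = E[S]²(1+C_s²) = 0.4746²·(1+1.229) = 0.502071
Wq = λ·E[S²]/(2(1−ρ)) = 1.54·0.502071/(2·0.2691) = 1.43654 hr

Final: 1.43654 hr


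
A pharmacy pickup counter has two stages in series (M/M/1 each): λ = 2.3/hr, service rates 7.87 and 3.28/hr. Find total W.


Each node sees arrival rate λ = 2.3/hr (tandem ⇒ throughput preserved).
W₁ = 1/(μ₁−λ) = 1/(7.87−2.3) = 0.17953 hr
W₂ = 1/(μ₂−λ) = 1/(3.28−2.3) = 1.02041 hr
W_total = W₁ + W₂ = 0.17953 + 1.02041 = 1.19994 hr

Final: 1.19994 hr


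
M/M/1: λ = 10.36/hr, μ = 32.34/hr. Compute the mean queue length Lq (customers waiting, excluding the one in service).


ρ = 10.36/32.34 = 0.3203
Lq = ρ²/(1−ρ) = 0.1026/0.6797 = 0.1510

Final: 0.1510


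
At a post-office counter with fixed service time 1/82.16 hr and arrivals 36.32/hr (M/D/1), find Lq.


ρ = 36.32/82.16 = 0.4421
M/D/1: Lq = ρ²/(2(1−ρ)) = 0.1954/(2·0.5579) = 0.17513

Final: 0.17513


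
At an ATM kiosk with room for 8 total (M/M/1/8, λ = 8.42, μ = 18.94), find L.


ρ = 8.42/18.94 = 0.4446
L = ρ[1 − (K+1)ρ^K + Kρ^(K+1)] / [(1−ρ)(1−ρ^(K+1))]
Numerator: 0.4446·(1 − 9·0.001526 + 8·0.0006782) = 0.440870
Denominator: (0.5554)·(0.999322) = 0.555062
L = 0.440870/0.555062 = 0.7943

Final: 0.7943


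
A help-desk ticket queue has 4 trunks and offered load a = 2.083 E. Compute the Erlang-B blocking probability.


B(c,a) = (a^c/c!) / Σ_{k=0}^{c} a^k/k!
a^4/4! = 0.784415
Σ terms (k=0..4): 1.00000 + 2.08300 + 2.16944 + 1.50632 + 0.78441 = 7.543177
B = 0.784415/7.543177 = 0.103990

Final: 0.103990


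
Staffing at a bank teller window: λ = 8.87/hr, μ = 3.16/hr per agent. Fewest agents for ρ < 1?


Stability requires cμ > λ ⇔ c > λ/μ.
λ/μ = 8.87/3.16 = 2.8070
Minimum integer c = ⌊2.8070⌋ + 1 = 3
Check: 3·3.16 = 9.48 > 8.87, while 2·3.16 = 6.32 ≤ 8.87

Final: 3 servers


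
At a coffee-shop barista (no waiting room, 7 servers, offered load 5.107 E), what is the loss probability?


B(c,a) = (a^c/c!) / Σ_{k=0}^{c} a^k/k!
a^7/7! = 17.977548
Σ terms (k=0..7): 1.00000 + 5.10700 + 13.04072 + 22.19966 + 28.34342 + 28.94997 + 24.64125 + 17.97755 = 141.259559
B = 17.977548/141.259559 = 0.127266

Final: 0.127266


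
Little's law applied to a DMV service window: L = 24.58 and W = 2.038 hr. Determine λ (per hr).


λ = L/W = 24.58/2.038 = 12.0608 /hr

Final: 12.0608 /hr


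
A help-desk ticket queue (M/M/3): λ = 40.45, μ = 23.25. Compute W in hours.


a = 1.7398; ρ = 0.5799; P₀ = 0.157665
Lq = P₀·a^c·ρ/(c!(1−ρ)²) = 0.45478
Wq = Lq/λ = 0.45478/40.45 = 0.01124 hr
W = Wq + 1/μ = 0.01124 + 0.04301 = 0.05425 hr

Final: 0.05425 hr


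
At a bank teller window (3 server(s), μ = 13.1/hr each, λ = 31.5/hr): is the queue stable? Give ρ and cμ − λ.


Total capacity cμ = 3·13.1 = 39.30/hr
ρ = λ/(cμ) = 31.5/39.30 = 0.8015
Stable ⇔ ρ < 1: YES
Spare capacity = cμ − λ = 39.30 − 31.5 = 7.80/hr

Final: ρ = 0.8015; stable; margin = 7.80/hr


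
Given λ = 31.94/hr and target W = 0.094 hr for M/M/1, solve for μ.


W = 1/(μ−λ) ⇒ μ − λ = 1/W = 1/0.094 = 10.6383
μ = λ + 1/W = 31.94 + 10.6383 = 42.5783 per hr

Final: 42.5783 /hr


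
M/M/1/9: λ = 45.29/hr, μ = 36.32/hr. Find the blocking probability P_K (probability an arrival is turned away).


ρ = λ/μ = 45.29/36.32 = 1.2470
P_K = (1−ρ)ρ^K/(1−ρ^(K+1)) = (-0.2470·7.289678)/(1 − 9.090019)
= -1.800342/-8.090019 = 0.222539

Final: 0.222539


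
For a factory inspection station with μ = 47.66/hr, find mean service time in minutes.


Mean service time = 1/μ = 1/47.66 hour = 0.02098 hour
In minutes: 0.02098 × 60 = 1.2589 min

Final: 1.2589 min


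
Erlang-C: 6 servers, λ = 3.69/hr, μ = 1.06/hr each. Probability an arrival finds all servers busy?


a = λ/μ = 3.4811; ρ = a/6 = 0.5802
P₀ = 0.029553 (from M/M/c formula)
C(c,a) = [a^c/(c!(1−ρ))]·P₀ = [1779.60249/(720·0.4198)]·0.029553
= 5.88757·0.029553 = 0.173994

Final: 0.173994


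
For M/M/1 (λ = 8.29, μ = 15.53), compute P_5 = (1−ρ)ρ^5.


ρ = 8.29/15.53 = 0.5338
P_n = (1−ρ)·ρ^n = (1 − 0.5338)·0.5338^5 = 0.4662·0.043343 = 0.020206

Final: 0.020206


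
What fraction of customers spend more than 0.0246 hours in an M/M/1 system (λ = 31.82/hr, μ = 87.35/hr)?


W ~ Exponential(μ−λ) for M/M/1.
μ − λ = 87.35 − 31.82 = 55.5300
P(W > t) = e^{−(μ−λ)t} = e^{−1.3660} = 0.255116

Final: 0.255116


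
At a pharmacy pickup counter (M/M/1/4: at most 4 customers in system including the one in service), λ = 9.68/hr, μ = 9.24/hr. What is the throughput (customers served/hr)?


ρ = 1.0476; P_K = (1−ρ)ρ^4/(1−ρ^5) = 0.219027
λ_eff = λ(1 − P_K) = 9.68·(1 − 0.219027) = 9.68·0.780973 = 7.5598 /hr

Final: 7.5598 /hr


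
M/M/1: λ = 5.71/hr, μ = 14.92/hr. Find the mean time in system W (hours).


W = 1/(μ−λ) = 1/(14.92 − 5.71) = 1/9.21 = 0.1086 hr

Final: 0.1086 hr


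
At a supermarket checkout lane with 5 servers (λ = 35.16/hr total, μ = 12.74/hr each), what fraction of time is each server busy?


ρ = λ/(cμ) = 35.16/(5·12.74) = 35.16/63.70 = 0.5520

Final: 0.5520


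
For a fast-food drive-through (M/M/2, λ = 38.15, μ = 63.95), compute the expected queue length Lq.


a = λ/μ = 0.5966; ρ = a/2 = 0.2983
P₀ = 0.540500
Lq = P₀·a^c·ρ / (c!·(1−ρ)²) = 0.540500·0.35588·0.2983/(2·0.49241)
= 0.05826

Final: 0.05826


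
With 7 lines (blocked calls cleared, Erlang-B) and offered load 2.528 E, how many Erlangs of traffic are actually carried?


B(7,2.528) = 0.010497 (Erlang-B)
Carried load = a(1 − B) = 2.528·(1 − 0.010497) = 2.528·0.989503 = 2.5015 E

Final: 2.5015 Erlangs


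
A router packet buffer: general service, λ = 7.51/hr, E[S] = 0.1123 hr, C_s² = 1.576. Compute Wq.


ρ = λ·E[S] = 7.51·0.1123 = 0.8434
E[S²] = E[S]²(1+C_s²) = 0.1123²·(1+1.576) = 0.032487
Wq = λ·E[S²]/(2(1−ρ)) = 7.51·0.032487/(2·0.1566) = 0.77884 hr

Final: 0.77884 hr


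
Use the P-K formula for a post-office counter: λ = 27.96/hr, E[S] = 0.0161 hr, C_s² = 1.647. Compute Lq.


ρ = λ·E[S] = 27.96·0.0161 = 0.4502
Lq = ρ²(1+C_s²)/(2(1−ρ)) = 0.2026·(1+1.647)/(2·0.5498)
= 0.2026·2.6470/1.0997 = 0.48776

Final: 0.48776


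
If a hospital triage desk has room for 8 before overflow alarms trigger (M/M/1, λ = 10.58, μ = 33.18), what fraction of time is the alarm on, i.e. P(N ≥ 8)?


ρ = 10.58/33.18 = 0.3189
P(N ≥ n) = ρ^n = 0.3189^8 = 0.0001069

Final: 0.0001069


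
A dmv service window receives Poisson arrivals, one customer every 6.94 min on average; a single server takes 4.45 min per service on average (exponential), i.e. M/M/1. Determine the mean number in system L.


λ = 60/6.94 = 8.6455 /hr
μ = 60/4.45 = 13.4831 /hr
ρ = λ/μ = 8.6455/13.4831 = 0.6412
L = ρ/(1−ρ) = 0.6412/0.3588 = 1.7871

Final: 1.7871


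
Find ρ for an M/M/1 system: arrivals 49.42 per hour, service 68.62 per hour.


ρ = λ/μ = 49.42/68.62 = 0.7202

Final: 0.7202


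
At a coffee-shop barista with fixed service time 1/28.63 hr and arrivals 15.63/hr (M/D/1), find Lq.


ρ = 15.63/28.63 = 0.5459
M/D/1: Lq = ρ²/(2(1−ρ)) = 0.2980/(2·0.4541) = 0.32819

Final: 0.32819


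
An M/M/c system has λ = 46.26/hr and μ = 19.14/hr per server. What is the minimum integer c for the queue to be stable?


Stability requires cμ > λ ⇔ c > λ/μ.
λ/μ = 46.26/19.14 = 2.4169
Minimum integer c = ⌊2.4169⌋ + 1 = 3
Check: 3·19.14 = 57.42 > 46.26, while 2·19.14 = 38.28 ≤ 46.26

Final: 3 servers


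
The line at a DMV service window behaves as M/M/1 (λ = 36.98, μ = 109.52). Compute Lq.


ρ = 36.98/109.52 = 0.3377
Lq = ρ²/(1−ρ) = 0.1140/0.6623 = 0.1721

Final: 0.1721


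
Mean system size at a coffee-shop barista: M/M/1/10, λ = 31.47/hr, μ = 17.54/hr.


ρ = 31.47/17.54 = 1.7942
L = ρ[1 − (K+1)ρ^K + Kρ^(K+1)] / [(1−ρ)(1−ρ^(K+1))]
Numerator: 1.7942·(1 − 11·345.677839 + 10·620.209898) = 4307.196531
Denominator: (-0.7942)·(-619.209898) = 491.767040
L = 4307.196531/491.767040 = 8.7586

Final: 8.7586


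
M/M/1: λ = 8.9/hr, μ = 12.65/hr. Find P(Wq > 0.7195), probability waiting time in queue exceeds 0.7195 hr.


ρ = 8.9/12.65 = 0.7036
P(Wq > t) = ρ·e^{−(μ−λ)t} = 0.7036·e^{−2.6981}
= 0.7036·0.067332 = 0.047372

Final: 0.047372


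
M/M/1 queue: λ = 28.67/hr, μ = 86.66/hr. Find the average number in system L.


ρ = λ/μ = 28.67/86.66 = 0.3308
L = ρ/(1−ρ) = 0.3308/(1 − 0.3308) = 0.3308/0.6692 = 0.4944

Final: 0.4944


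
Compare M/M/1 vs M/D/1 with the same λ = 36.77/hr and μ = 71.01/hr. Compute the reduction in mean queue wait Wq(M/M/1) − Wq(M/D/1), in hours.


ρ = 36.77/71.01 = 0.5178
Wq(M/M/1) = ρ/(μ−λ) = 0.5178/34.24 = 0.01512 hr
Wq(M/D/1) = ρ/(2(μ−λ)) = 0.007562 hr
Savings = 0.01512 − 0.007562 = 0.007562 hr

Final: 0.007562 hr


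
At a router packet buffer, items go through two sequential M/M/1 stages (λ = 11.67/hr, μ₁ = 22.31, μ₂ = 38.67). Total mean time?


Each node sees arrival rate λ = 11.67/hr (tandem ⇒ throughput preserved).
W₁ = 1/(μ₁−λ) = 1/(22.31−11.67) = 0.09398 hr
W₂ = 1/(μ₂−λ) = 1/(38.67−11.67) = 0.03704 hr
W_total = W₁ + W₂ = 0.09398 + 0.03704 = 0.13102 hr

Final: 0.13102 hr


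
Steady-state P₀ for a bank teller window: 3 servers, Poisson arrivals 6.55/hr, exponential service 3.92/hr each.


a = λ/μ = 6.55/3.92 = 1.6709; ρ = a/c = 0.5570
Σ_{k=0}^{2} a^k/k! (terms k=0..2) = 1.00000 + 1.67092 + 1.39598 = 4.06690
Tail: a^3/(3!(1−ρ)) = 4.66515/(6·0.4430) = 1.75503
P₀ = 1/(4.06690 + 1.75503) = 1/5.82193 = 0.171764

Final: 0.171764


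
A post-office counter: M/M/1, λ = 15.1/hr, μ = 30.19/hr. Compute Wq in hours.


ρ = 15.1/30.19 = 0.5002
Wq = ρ/(μ−λ) = 0.5002/(30.19 − 15.1) = 0.5002/15.09 = 0.03315 hr

Final: 0.03315 hr


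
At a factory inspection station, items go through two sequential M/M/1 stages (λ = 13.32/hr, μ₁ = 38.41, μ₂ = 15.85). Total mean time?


Each node sees arrival rate λ = 13.32/hr (tandem ⇒ throughput preserved).
W₁ = 1/(μ₁−λ) = 1/(38.41−13.32) = 0.03986 hr
W₂ = 1/(μ₂−λ) = 1/(15.85−13.32) = 0.39526 hr
W_total = W₁ + W₂ = 0.03986 + 0.39526 = 0.43511 hr

Final: 0.43511 hr


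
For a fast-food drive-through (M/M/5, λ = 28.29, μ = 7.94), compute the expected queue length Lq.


a = λ/μ = 3.5630; ρ = a/5 = 0.7126
P₀ = 0.023916
Lq = P₀·a^c·ρ / (c!·(1−ρ)²) = 0.023916·574.19873·0.7126/(120·0.08260)
= 0.98725

Final: 0.98725


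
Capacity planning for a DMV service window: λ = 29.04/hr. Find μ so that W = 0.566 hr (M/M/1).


W = 1/(μ−λ) ⇒ μ − λ = 1/W = 1/0.566 = 1.7668
μ = λ + 1/W = 29.04 + 1.7668 = 30.8068 per hr

Final: 30.8068 /hr


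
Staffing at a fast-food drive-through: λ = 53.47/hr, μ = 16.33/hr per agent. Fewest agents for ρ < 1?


Stability requires cμ > λ ⇔ c > λ/μ.
λ/μ = 53.47/16.33 = 3.2743
Minimum integer c = ⌊3.2743⌋ + 1 = 4
Check: 4·16.33 = 65.32 > 53.47, while 3·16.33 = 48.99 ≤ 53.47

Final: 4 servers


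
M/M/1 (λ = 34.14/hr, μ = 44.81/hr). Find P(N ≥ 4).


ρ = 34.14/44.81 = 0.7619
P(N ≥ n) = ρ^n = 0.7619^4 = 0.336941

Final: 0.336941


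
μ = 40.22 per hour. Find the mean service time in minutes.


Mean service time = 1/μ = 1/40.22 hour = 0.02486 hour
In minutes: 0.02486 × 60 = 1.4918 min

Final: 1.4918 min


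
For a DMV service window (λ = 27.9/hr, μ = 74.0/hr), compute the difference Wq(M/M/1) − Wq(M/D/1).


ρ = 27.9/74.0 = 0.3770
Wq(M/M/1) = ρ/(μ−λ) = 0.3770/46.10 = 0.008178 hr
Wq(M/D/1) = ρ/(2(μ−λ)) = 0.004089 hr
Savings = 0.008178 − 0.004089 = 0.004089 hr

Final: 0.004089 hr


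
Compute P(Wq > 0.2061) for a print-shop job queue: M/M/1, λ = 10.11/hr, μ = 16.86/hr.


ρ = 10.11/16.86 = 0.5996
P(Wq > t) = ρ·e^{−(μ−λ)t} = 0.5996·e^{−1.3912}
= 0.5996·0.248783 = 0.149181

Final: 0.149181


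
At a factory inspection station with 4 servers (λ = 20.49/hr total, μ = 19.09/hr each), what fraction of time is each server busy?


ρ = λ/(cμ) = 20.49/(4·19.09) = 20.49/76.36 = 0.2683

Final: 0.2683


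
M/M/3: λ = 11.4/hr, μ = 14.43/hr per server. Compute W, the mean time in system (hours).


a = 0.7900; ρ = 0.2633; P₀ = 0.451744
Lq = P₀·a^c·ρ/(c!(1−ρ)²) = 0.01802
Wq = Lq/λ = 0.01802/11.4 = 0.001580 hr
W = Wq + 1/μ = 0.001580 + 0.06930 = 0.07088 hr

Final: 0.07088 hr


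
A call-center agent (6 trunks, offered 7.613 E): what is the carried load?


B(6,7.613) = 0.368089 (Erlang-B)
Carried load = a(1 − B) = 7.613·(1 − 0.368089) = 7.613·0.631911 = 4.8107 E

Final: 4.8107 Erlangs


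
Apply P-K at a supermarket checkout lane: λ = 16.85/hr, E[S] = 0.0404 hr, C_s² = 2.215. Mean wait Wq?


ρ = λ·E[S] = 16.85·0.0404 = 0.6807
E[S²] = E[S]²(1+C_s²) = 0.0404²·(1+2.215) = 0.005247
Wq = λ·E[S²]/(2(1−ρ)) = 16.85·0.005247/(2·0.3193) = 0.13847 hr

Final: 0.13847 hr


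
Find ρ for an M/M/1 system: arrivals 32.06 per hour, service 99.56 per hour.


ρ = λ/μ = 32.06/99.56 = 0.3220

Final: 0.3220


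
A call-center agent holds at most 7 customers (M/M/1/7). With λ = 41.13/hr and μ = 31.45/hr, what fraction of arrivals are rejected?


ρ = λ/μ = 41.13/31.45 = 1.3078
P_K = (1−ρ)ρ^K/(1−ρ^(K+1)) = (-0.3078·6.542842)/(1 − 8.556664)
= -2.013822/-7.556664 = 0.266496

Final: 0.266496


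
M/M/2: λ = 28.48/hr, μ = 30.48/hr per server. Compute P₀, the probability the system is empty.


a = λ/μ = 28.48/30.48 = 0.9344; ρ = a/c = 0.4672
Σ_{k=0}^{1} a^k/k! (terms k=0..1) = 1.00000 + 0.93438 = 1.93438
Tail: a^2/(2!(1−ρ)) = 0.87307/(2·0.5328) = 0.81931
P₀ = 1/(1.93438 + 0.81931) = 1/2.75369 = 0.363148

Final: 0.363148


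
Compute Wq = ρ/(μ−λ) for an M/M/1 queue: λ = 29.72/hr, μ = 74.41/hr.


ρ = 29.72/74.41 = 0.3994
Wq = ρ/(μ−λ) = 0.3994/(74.41 − 29.72) = 0.3994/44.69 = 0.008937 hr

Final: 0.008937 hr


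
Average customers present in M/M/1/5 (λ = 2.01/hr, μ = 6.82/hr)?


ρ = 2.01/6.82 = 0.2947
L = ρ[1 − (K+1)ρ^K + Kρ^(K+1)] / [(1−ρ)(1−ρ^(K+1))]
Numerator: 0.2947·(1 − 6·0.002224 + 5·0.0006553) = 0.291755
Denominator: (0.7053)·(0.999345) = 0.704816
L = 0.291755/0.704816 = 0.4139

Final: 0.4139


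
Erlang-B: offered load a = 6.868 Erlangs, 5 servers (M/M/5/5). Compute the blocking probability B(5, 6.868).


B(c,a) = (a^c/c!) / Σ_{k=0}^{c} a^k/k!
a^5/5! = 127.341566
Σ terms (k=0..5): 1.00000 + 6.86800 + 23.58471 + 53.99327 + 92.70644 + 127.34157 = 305.493985
B = 127.341566/305.493985 = 0.416838

Final: 0.416838


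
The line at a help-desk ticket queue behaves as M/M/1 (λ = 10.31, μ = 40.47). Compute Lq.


ρ = 10.31/40.47 = 0.2548
Lq = ρ²/(1−ρ) = 0.06490/0.7452 = 0.08709

Final: 0.08709


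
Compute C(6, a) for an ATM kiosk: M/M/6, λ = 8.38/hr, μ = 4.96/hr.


a = λ/μ = 1.6895; ρ = a/6 = 0.2816
P₀ = 0.184512 (from M/M/c formula)
C(c,a) = [a^c/(c!(1−ρ))]·P₀ = [23.25809/(720·0.7184)]·0.184512
= 0.04496·0.184512 = 0.008296

Final: 0.008296


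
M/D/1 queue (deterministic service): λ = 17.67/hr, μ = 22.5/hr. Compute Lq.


ρ = 17.67/22.5 = 0.7853
M/D/1: Lq = ρ²/(2(1−ρ)) = 0.6167/(2·0.2147) = 1.43653

Final: 1.43653


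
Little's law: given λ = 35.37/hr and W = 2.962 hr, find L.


L = λW = 35.37·2.962 = 104.7659

Final: 104.7659


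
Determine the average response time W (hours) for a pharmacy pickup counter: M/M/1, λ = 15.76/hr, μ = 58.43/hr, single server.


W = 1/(μ−λ) = 1/(58.43 − 15.76) = 1/42.67 = 0.02344 hr

Final: 0.02344 hr


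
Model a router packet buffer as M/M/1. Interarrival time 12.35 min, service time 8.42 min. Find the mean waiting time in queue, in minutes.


λ = 60/12.35 = 4.8583 /hr
μ = 60/8.42 = 7.1259 /hr
ρ = λ/μ = 4.8583/7.1259 = 0.6818
Wq = ρ/(μ−λ) = 0.6818/(7.1259−4.8583) = 0.30066 hr
In minutes: 0.30066·60 = 18.040 min

Final: 18.040 min


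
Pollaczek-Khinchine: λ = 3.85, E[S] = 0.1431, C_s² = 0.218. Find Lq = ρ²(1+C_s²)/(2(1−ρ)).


ρ = λ·E[S] = 3.85·0.1431 = 0.5509
Lq = ρ²(1+C_s²)/(2(1−ρ)) = 0.3035·(1+0.218)/(2·0.4491)
= 0.3035·1.2180/0.8981 = 0.41163

Final: 0.41163


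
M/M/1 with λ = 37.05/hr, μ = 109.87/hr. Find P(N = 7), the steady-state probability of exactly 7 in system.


ρ = 37.05/109.87 = 0.3372
P_n = (1−ρ)·ρ^n = (1 − 0.3372)·0.3372^7 = 0.6628·0.0004959 = 0.0003287

Final: 0.0003287


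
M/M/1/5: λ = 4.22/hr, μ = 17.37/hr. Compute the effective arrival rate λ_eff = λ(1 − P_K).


ρ = 0.2429; P_K = (1−ρ)ρ^5/(1−ρ^6) = 0.0006409
λ_eff = λ(1 − P_K) = 4.22·(1 − 0.0006409) = 4.22·0.999359 = 4.2173 /hr

Final: 4.2173 /hr


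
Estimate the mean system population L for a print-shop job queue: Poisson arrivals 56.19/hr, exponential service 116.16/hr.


ρ = λ/μ = 56.19/116.16 = 0.4837
L = ρ/(1−ρ) = 0.4837/(1 − 0.4837) = 0.4837/0.5163 = 0.9370

Final: 0.9370


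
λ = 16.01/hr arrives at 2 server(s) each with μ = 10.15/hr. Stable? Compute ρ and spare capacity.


Total capacity cμ = 2·10.15 = 20.30/hr
ρ = λ/(cμ) = 16.01/20.30 = 0.7887
Stable ⇔ ρ < 1: YES
Spare capacity = cμ − λ = 20.30 − 16.01 = 4.29/hr

Final: ρ = 0.7887; stable; margin = 4.29/hr


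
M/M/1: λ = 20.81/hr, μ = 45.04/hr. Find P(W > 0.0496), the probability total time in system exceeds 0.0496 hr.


W ~ Exponential(μ−λ) for M/M/1.
μ − λ = 45.04 − 20.81 = 24.2300
P(W > t) = e^{−(μ−λ)t} = e^{−1.2018} = 0.300650

Final: 0.300650


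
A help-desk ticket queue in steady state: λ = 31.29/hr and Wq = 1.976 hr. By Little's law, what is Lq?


Lq = λWq = 31.29·1.976 = 61.8290

Final: 61.8290


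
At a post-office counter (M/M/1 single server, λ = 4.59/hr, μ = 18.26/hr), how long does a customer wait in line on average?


ρ = 4.59/18.26 = 0.2514
Wq = ρ/(μ−λ) = 0.2514/(18.26 − 4.59) = 0.2514/13.67 = 0.01839 hr

Final: 0.01839 hr


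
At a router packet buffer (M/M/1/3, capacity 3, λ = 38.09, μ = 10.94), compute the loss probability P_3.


ρ = λ/μ = 38.09/10.94 = 3.4817
P_K = (1−ρ)ρ^K/(1−ρ^(K+1)) = (-2.4817·42.206657)/(1 − 146.951696)
= -104.745039/-145.951696 = 0.717669

Final: 0.717669


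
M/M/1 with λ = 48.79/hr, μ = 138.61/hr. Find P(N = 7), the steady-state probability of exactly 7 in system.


ρ = 48.79/138.61 = 0.3520
P_n = (1−ρ)·ρ^n = (1 − 0.3520)·0.3520^7 = 0.6480·0.0006695 = 0.0004338

Final: 0.0004338


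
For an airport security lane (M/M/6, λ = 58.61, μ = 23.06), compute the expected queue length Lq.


a = λ/μ = 2.5416; ρ = a/6 = 0.4236
P₀ = 0.078246
Lq = P₀·a^c·ρ / (c!·(1−ρ)²) = 0.078246·269.57183·0.4236/(720·0.33223)
= 0.03735

Final: 0.03735


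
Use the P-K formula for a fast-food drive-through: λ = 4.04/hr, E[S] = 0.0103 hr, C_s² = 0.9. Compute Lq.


ρ = λ·E[S] = 4.04·0.0103 = 0.04161
Lq = ρ²(1+C_s²)/(2(1−ρ)) = 0.001732·(1+0.9)/(2·0.9584)
= 0.001732·1.9000/1.9168 = 0.001716

Final: 0.001716


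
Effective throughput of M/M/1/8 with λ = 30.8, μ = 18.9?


ρ = 1.6296; P_K = (1−ρ)ρ^8/(1−ρ^9) = 0.391190
λ_eff = λ(1 − P_K) = 30.8·(1 − 0.391190) = 30.8·0.608810 = 18.7514 /hr

Final: 18.7514 /hr


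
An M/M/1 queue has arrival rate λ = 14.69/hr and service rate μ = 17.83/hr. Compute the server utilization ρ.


ρ = λ/μ = 14.69/17.83 = 0.8239

Final: 0.8239


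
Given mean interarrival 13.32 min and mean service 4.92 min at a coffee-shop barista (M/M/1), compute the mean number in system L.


λ = 60/13.32 = 4.5045 /hr
μ = 60/4.92 = 12.1951 /hr
ρ = λ/μ = 4.5045/12.1951 = 0.3694
L = ρ/(1−ρ) = 0.3694/0.6306 = 0.5857

Final: 0.5857


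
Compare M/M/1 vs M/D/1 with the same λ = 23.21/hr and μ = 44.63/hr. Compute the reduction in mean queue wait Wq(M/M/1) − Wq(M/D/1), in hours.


ρ = 23.21/44.63 = 0.5201
Wq(M/M/1) = ρ/(μ−λ) = 0.5201/21.42 = 0.02428 hr
Wq(M/D/1) = ρ/(2(μ−λ)) = 0.01214 hr
Savings = 0.02428 − 0.01214 = 0.01214 hr

Final: 0.01214 hr


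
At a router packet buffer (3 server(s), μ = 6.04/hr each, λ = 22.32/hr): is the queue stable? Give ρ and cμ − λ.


Total capacity cμ = 3·6.04 = 18.12/hr
ρ = λ/(cμ) = 22.32/18.12 = 1.2318
Stable ⇔ ρ < 1: NO
Spare capacity = cμ − λ = 18.12 − 22.32 = -4.20/hr

Final: ρ = 1.2318; unstable; margin = -4.20/hr


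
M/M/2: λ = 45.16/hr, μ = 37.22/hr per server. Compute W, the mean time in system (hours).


a = 1.2133; ρ = 0.6067; P₀ = 0.244816
Lq = P₀·a^c·ρ/(c!(1−ρ)²) = 0.70662
Wq = Lq/λ = 0.70662/45.16 = 0.01565 hr
W = Wq + 1/μ = 0.01565 + 0.02687 = 0.04251 hr

Final: 0.04251 hr


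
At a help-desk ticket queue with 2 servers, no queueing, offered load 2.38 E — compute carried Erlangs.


B(2,2.38) = 0.455909 (Erlang-B)
Carried load = a(1 − B) = 2.38·(1 − 0.455909) = 2.38·0.544091 = 1.2949 E

Final: 1.2949 Erlangs


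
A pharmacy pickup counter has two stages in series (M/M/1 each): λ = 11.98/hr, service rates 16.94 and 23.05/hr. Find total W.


Each node sees arrival rate λ = 11.98/hr (tandem ⇒ throughput preserved).
W₁ = 1/(μ₁−λ) = 1/(16.94−11.98) = 0.20161 hr
W₂ = 1/(μ₂−λ) = 1/(23.05−11.98) = 0.09033 hr
W_total = W₁ + W₂ = 0.20161 + 0.09033 = 0.29195 hr

Final: 0.29195 hr


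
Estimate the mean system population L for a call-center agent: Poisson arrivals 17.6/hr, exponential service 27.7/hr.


ρ = λ/μ = 17.6/27.7 = 0.6354
L = ρ/(1−ρ) = 0.6354/(1 − 0.6354) = 0.6354/0.3646 = 1.7426

Final: 1.7426


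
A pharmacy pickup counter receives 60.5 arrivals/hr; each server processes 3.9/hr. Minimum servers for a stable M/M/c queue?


Stability requires cμ > λ ⇔ c > λ/μ.
λ/μ = 60.5/3.9 = 15.5128
Minimum integer c = ⌊15.5128⌋ + 1 = 16
Check: 16·3.9 = 62.40 > 60.5, while 15·3.9 = 58.50 ≤ 60.5

Final: 16 servers


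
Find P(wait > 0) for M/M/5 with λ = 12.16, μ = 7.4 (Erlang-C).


a = λ/μ = 1.6432; ρ = a/5 = 0.3286
P₀ = 0.192848 (from M/M/c formula)
C(c,a) = [a^c/(c!(1−ρ))]·P₀ = [11.98145/(120·0.6714)]·0.192848
= 0.14872·0.192848 = 0.028681

Final: 0.028681


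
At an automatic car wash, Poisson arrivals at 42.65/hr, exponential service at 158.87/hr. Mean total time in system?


W = 1/(μ−λ) = 1/(158.87 − 42.65) = 1/116.22 = 0.008604 hr

Final: 0.008604 hr


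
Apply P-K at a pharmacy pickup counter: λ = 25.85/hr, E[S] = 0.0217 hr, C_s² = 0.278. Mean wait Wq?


ρ = λ·E[S] = 25.85·0.0217 = 0.5609
E[S²] = E[S]²(1+C_s²) = 0.0217²·(1+0.278) = 0.0006018
Wq = λ·E[S²]/(2(1−ρ)) = 25.85·0.0006018/(2·0.4391) = 0.01772 hr

Final: 0.01772 hr


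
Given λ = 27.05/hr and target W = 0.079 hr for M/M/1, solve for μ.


W = 1/(μ−λ) ⇒ μ − λ = 1/W = 1/0.079 = 12.6582
μ = λ + 1/W = 27.05 + 12.6582 = 39.7082 per hr

Final: 39.7082 /hr


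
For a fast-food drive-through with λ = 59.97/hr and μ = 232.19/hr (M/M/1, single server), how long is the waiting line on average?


ρ = 59.97/232.19 = 0.2583
Lq = ρ²/(1−ρ) = 0.06671/0.7417 = 0.08994

Final: 0.08994


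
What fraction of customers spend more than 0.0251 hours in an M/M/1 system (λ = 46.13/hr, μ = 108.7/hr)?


W ~ Exponential(μ−λ) for M/M/1.
μ − λ = 108.7 − 46.13 = 62.5700
P(W > t) = e^{−(μ−λ)t} = e^{−1.5705} = 0.207940

Final: 0.207940


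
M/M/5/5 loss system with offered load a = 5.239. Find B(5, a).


B(c,a) = (a^c/c!) / Σ_{k=0}^{c} a^k/k!
a^5/5! = 32.889763
Σ terms (k=0..5): 1.00000 + 5.23900 + 13.72356 + 23.96591 + 31.38935 + 32.88976 = 108.207587
B = 32.889763/108.207587 = 0.303951

Final: 0.303951


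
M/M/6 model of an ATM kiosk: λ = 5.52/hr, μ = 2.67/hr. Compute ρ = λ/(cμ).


ρ = λ/(cμ) = 5.52/(6·2.67) = 5.52/16.02 = 0.3446

Final: 0.3446


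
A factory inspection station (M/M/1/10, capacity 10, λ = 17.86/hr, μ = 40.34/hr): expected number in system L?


ρ = 17.86/40.34 = 0.4427
L = ρ[1 − (K+1)ρ^K + Kρ^(K+1)] / [(1−ρ)(1−ρ^(K+1))]
Numerator: 0.4427·(1 − 11·0.0002894 + 10·0.0001281) = 0.441895
Denominator: (0.5573)·(0.999872) = 0.557192
L = 0.441895/0.557192 = 0.7931

Final: 0.7931


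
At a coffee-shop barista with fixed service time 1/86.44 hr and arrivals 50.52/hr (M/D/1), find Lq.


ρ = 50.52/86.44 = 0.5845
M/D/1: Lq = ρ²/(2(1−ρ)) = 0.3416/(2·0.4155) = 0.41100

Final: 0.41100


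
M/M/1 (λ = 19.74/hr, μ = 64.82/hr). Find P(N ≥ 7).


ρ = 19.74/64.82 = 0.3045
P(N ≥ n) = ρ^n = 0.3045^7 = 0.0002429

Final: 0.0002429


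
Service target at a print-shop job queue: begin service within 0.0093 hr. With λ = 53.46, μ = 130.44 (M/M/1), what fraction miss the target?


ρ = 53.46/130.44 = 0.4098
P(Wq > t) = ρ·e^{−(μ−λ)t} = 0.4098·e^{−0.7159}
= 0.4098·0.488745 = 0.200309

Final: 0.200309


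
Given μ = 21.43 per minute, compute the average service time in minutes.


Mean service time = 1/μ = 1/21.43 minute = 0.04666 minute
In minutes: 0.04666 × 1 = 0.04666 min

Final: 0.04666 min


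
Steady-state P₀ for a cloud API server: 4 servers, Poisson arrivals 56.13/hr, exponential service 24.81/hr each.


a = λ/μ = 56.13/24.81 = 2.2624; ρ = a/c = 0.5656
Σ_{k=0}^{3} a^k/k! (terms k=0..3) = 1.00000 + 2.26239 + 2.55921 + 1.92998 = 7.75159
Tail: a^4/(4!(1−ρ)) = 26.19830/(24·0.4344) = 2.51287
P₀ = 1/(7.75159 + 2.51287) = 1/10.26446 = 0.097423

Final: 0.097423


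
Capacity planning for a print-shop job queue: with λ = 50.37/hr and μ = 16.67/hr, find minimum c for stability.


Stability requires cμ > λ ⇔ c > λ/μ.
λ/μ = 50.37/16.67 = 3.0216
Minimum integer c = ⌊3.0216⌋ + 1 = 4
Check: 4·16.67 = 66.68 > 50.37, while 3·16.67 = 50.01 ≤ 50.37

Final: 4 servers


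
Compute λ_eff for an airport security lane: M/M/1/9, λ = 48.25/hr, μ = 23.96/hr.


ρ = 2.0138; P_K = (1−ρ)ρ^9/(1−ρ^10) = 0.503879
λ_eff = λ(1 − P_K) = 48.25·(1 − 0.503879) = 48.25·0.496121 = 23.9378 /hr

Final: 23.9378 /hr


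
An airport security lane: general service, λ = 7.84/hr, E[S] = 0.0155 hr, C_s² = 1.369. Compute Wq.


ρ = λ·E[S] = 7.84·0.0155 = 0.1215
E[S²] = E[S]²(1+C_s²) = 0.0155²·(1+1.369) = 0.0005692
Wq = λ·E[S²]/(2(1−ρ)) = 7.84·0.0005692/(2·0.8785) = 0.002540 hr

Final: 0.002540 hr


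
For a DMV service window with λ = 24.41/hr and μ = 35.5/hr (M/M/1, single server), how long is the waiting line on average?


ρ = 24.41/35.5 = 0.6876
Lq = ρ²/(1−ρ) = 0.4728/0.3124 = 1.5135

Final: 1.5135


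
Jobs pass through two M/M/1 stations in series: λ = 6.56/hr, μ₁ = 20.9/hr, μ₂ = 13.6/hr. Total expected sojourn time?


Each node sees arrival rate λ = 6.56/hr (tandem ⇒ throughput preserved).
W₁ = 1/(μ₁−λ) = 1/(20.9−6.56) = 0.06974 hr
W₂ = 1/(μ₂−λ) = 1/(13.6−6.56) = 0.14205 hr
W_total = W₁ + W₂ = 0.06974 + 0.14205 = 0.21178 hr

Final: 0.21178 hr


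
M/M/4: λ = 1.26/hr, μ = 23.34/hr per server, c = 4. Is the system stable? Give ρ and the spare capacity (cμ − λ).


Total capacity cμ = 4·23.34 = 93.36/hr
ρ = λ/(cμ) = 1.26/93.36 = 0.01350
Stable ⇔ ρ < 1: YES
Spare capacity = cμ − λ = 93.36 − 1.26 = 92.10/hr

Final: ρ = 0.01350; stable; margin = 92.10/hr


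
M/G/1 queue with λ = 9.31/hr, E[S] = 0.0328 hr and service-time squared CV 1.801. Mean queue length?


ρ = λ·E[S] = 9.31·0.0328 = 0.3054
Lq = ρ²(1+C_s²)/(2(1−ρ)) = 0.09325·(1+1.801)/(2·0.6946)
= 0.09325·2.8010/1.3893 = 0.18801

Final: 0.18801


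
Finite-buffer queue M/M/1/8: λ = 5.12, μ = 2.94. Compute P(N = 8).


ρ = λ/μ = 5.12/2.94 = 1.7415
P_K = (1−ρ)ρ^K/(1−ρ^(K+1)) = (-0.7415·84.602081)/(1 − 147.334236)
= -62.732155/-146.334236 = 0.428691

Final: 0.428691


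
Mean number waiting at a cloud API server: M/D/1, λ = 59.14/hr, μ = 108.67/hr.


ρ = 59.14/108.67 = 0.5442
M/D/1: Lq = ρ²/(2(1−ρ)) = 0.2962/(2·0.4558) = 0.32490

Final: 0.32490


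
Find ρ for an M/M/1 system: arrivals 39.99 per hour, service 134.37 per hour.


ρ = λ/μ = 39.99/134.37 = 0.2976

Final: 0.2976


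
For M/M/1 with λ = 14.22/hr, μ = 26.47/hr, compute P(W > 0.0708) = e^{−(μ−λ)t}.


W ~ Exponential(μ−λ) for M/M/1.
μ − λ = 26.47 − 14.22 = 12.2500
P(W > t) = e^{−(μ−λ)t} = e^{−0.8673} = 0.420084

Final: 0.420084


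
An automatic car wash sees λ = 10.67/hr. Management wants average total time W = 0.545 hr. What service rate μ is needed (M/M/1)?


W = 1/(μ−λ) ⇒ μ − λ = 1/W = 1/0.545 = 1.8349
μ = λ + 1/W = 10.67 + 1.8349 = 12.5049 per hr

Final: 12.5049 /hr


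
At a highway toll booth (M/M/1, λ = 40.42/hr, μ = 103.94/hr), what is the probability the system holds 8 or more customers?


ρ = 40.42/103.94 = 0.3889
P(N ≥ n) = ρ^n = 0.3889^8 = 0.0005230

Final: 0.0005230


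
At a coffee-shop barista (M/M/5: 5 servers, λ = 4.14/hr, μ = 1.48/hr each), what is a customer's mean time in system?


a = 2.7973; ρ = 0.5595; P₀ = 0.058313
Lq = P₀·a^c·ρ/(c!(1−ρ)²) = 0.23992
Wq = Lq/λ = 0.23992/4.14 = 0.05795 hr
W = Wq + 1/μ = 0.05795 + 0.67568 = 0.73363 hr

Final: 0.73363 hr


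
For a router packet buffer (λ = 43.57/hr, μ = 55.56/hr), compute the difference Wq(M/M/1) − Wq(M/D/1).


ρ = 43.57/55.56 = 0.7842
Wq(M/M/1) = ρ/(μ−λ) = 0.7842/11.99 = 0.06540 hr
Wq(M/D/1) = ρ/(2(μ−λ)) = 0.03270 hr
Savings = 0.06540 − 0.03270 = 0.03270 hr

Final: 0.03270 hr


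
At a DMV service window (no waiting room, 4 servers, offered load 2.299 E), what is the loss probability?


B(c,a) = (a^c/c!) / Σ_{k=0}^{c} a^k/k!
a^4/4! = 1.163978
Σ terms (k=0..4): 1.00000 + 2.29900 + 2.64270 + 2.02519 + 1.16398 = 9.130868
B = 1.163978/9.130868 = 0.127477

Final: 0.127477


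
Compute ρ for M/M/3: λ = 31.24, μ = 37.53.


ρ = λ/(cμ) = 31.24/(3·37.53) = 31.24/112.59 = 0.2775

Final: 0.2775


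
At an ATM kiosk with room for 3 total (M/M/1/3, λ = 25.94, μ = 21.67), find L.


ρ = 25.94/21.67 = 1.1970
L = ρ[1 − (K+1)ρ^K + Kρ^(K+1)] / [(1−ρ)(1−ρ^(K+1))]
Numerator: 1.1970·(1 − 4·1.715273 + 3·2.053261) = 0.357550
Denominator: (-0.1970)·(-1.053261) = 0.207542
L = 0.357550/0.207542 = 1.7228

Final: 1.7228


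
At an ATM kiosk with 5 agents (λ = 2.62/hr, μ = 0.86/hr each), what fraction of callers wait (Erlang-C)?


a = λ/μ = 3.0465; ρ = a/5 = 0.6093
P₀ = 0.044274 (from M/M/c formula)
C(c,a) = [a^c/(c!(1−ρ))]·P₀ = [262.43044/(120·0.3907)]·0.044274
= 5.59747·0.044274 = 0.247825

Final: 0.247825


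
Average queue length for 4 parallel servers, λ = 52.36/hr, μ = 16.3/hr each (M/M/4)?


a = λ/μ = 3.2123; ρ = a/4 = 0.8031
P₀ = 0.026721
Lq = P₀·a^c·ρ / (c!·(1−ρ)²) = 0.026721·106.47512·0.8031/(24·0.03878)
= 2.45474

Final: 2.45474


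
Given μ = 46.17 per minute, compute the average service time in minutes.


Mean service time = 1/μ = 1/46.17 minute = 0.02166 minute
In minutes: 0.02166 × 1 = 0.02166 min

Final: 0.02166 min


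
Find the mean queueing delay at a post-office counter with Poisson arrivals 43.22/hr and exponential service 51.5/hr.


ρ = 43.22/51.5 = 0.8392
Wq = ρ/(μ−λ) = 0.8392/(51.5 − 43.22) = 0.8392/8.28 = 0.1014 hr

Final: 0.1014 hr


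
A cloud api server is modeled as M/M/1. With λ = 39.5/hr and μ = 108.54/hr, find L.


ρ = λ/μ = 39.5/108.54 = 0.3639
L = ρ/(1−ρ) = 0.3639/(1 − 0.3639) = 0.3639/0.6361 = 0.5721

Final: 0.5721


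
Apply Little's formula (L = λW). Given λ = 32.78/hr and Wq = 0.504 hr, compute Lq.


Lq = λWq = 32.78·0.504 = 16.5211

Final: 16.5211


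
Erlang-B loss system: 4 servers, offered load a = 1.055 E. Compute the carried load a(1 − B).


B(4,1.055) = 0.018055 (Erlang-B)
Carried load = a(1 − B) = 1.055·(1 − 0.018055) = 1.055·0.981945 = 1.0360 E

Final: 1.0360 Erlangs


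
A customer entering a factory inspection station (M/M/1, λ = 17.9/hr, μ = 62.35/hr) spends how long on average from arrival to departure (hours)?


W = 1/(μ−λ) = 1/(62.35 − 17.9) = 1/44.45 = 0.02250 hr

Final: 0.02250 hr


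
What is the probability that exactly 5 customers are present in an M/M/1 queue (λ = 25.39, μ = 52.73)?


ρ = 25.39/52.73 = 0.4815
P_n = (1−ρ)·ρ^n = (1 − 0.4815)·0.4815^5 = 0.5185·0.025884 = 0.013420

Final: 0.013420


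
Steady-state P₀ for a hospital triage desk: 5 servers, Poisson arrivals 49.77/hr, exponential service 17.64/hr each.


a = λ/μ = 49.77/17.64 = 2.8214; ρ = a/c = 0.5643
Σ_{k=0}^{4} a^k/k! (terms k=0..4) = 1.00000 + 2.82143 + 3.98023 + 3.74331 + 2.64037 = 14.18534
Tail: a^5/(5!(1−ρ)) = 178.79085/(120·0.4357) = 3.41950
P₀ = 1/(14.18534 + 3.41950) = 1/17.60484 = 0.056803

Final: 0.056803


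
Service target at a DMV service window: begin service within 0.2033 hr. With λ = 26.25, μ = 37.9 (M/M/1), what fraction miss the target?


ρ = 26.25/37.9 = 0.6926
P(Wq > t) = ρ·e^{−(μ−λ)t} = 0.6926·e^{−2.3684}
= 0.6926·0.093626 = 0.064847

Final: 0.064847


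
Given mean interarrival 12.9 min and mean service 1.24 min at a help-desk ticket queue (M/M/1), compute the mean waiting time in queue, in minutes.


λ = 60/12.9 = 4.6512 /hr
μ = 60/1.24 = 48.3871 /hr
ρ = λ/μ = 4.6512/48.3871 = 0.09612
Wq = ρ/(μ−λ) = 0.09612/(48.3871−4.6512) = 0.002198 hr
In minutes: 0.002198·60 = 0.1319 min

Final: 0.1319 min


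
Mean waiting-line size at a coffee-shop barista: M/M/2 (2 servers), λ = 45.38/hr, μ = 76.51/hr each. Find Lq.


a = λ/μ = 0.5931; ρ = a/2 = 0.2966
P₀ = 0.542540
Lq = P₀·a^c·ρ / (c!·(1−ρ)²) = 0.542540·0.35180·0.2966/(2·0.49482)
= 0.05720

Final: 0.05720


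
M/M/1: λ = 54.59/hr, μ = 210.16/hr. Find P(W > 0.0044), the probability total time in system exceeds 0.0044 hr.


W ~ Exponential(μ−λ) for M/M/1.
μ − λ = 210.16 − 54.59 = 155.5700
P(W > t) = e^{−(μ−λ)t} = e^{−0.6845} = 0.504338

Final: 0.504338


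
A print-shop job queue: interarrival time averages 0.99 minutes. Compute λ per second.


λ = 1/(interarrival time) in consistent units.
1 second = 0.0166667 min, so λ = 0.0166667/0.99 = 0.01684 per second

Final: 0.01684 /sec


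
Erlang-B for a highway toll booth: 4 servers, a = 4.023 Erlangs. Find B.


B(c,a) = (a^c/c!) / Σ_{k=0}^{c} a^k/k!
a^4/4! = 10.914124
Σ terms (k=0..4): 1.00000 + 4.02300 + 8.09226 + 10.85173 + 10.91412 = 34.881115
B = 10.914124/34.881115 = 0.312895

Final: 0.312895


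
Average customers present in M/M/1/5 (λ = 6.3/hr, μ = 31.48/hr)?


ρ = 6.3/31.48 = 0.2001
L = ρ[1 − (K+1)ρ^K + Kρ^(K+1)] / [(1−ρ)(1−ρ^(K+1))]
Numerator: 0.2001·(1 − 6·0.0003210 + 5·0.00006424) = 0.199806
Denominator: (0.7999)·(0.999936) = 0.799822
L = 0.199806/0.799822 = 0.2498

Final: 0.2498
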